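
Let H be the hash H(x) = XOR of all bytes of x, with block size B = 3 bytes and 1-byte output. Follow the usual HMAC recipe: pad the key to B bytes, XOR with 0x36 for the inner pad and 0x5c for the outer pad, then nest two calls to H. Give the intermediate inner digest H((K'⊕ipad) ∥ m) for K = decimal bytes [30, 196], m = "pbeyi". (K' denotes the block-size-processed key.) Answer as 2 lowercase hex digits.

8b

Key decimal bytes [30, 196] = 1e c4 is 2 bytes ≤ B = 3; zero-pad to 3 bytes: K' = 1e c4 00.
K' ⊕ ipad = 28 f2 36.
Inner input = 28 f2 36 ∥ 70 62 65 79 69.
Inner hash: XOR 28⊕f2⊕36⊕70⊕62⊕65⊕79⊕69 = 8b.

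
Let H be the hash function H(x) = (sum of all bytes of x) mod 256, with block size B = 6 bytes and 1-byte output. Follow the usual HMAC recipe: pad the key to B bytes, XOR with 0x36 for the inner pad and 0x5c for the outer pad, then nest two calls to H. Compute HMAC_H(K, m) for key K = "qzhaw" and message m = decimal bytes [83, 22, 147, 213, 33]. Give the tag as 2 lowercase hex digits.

Key "qzhaw" = 71 7a 68 61 77 is 5 bytes ≤ B = 6; zero-pad to 6 bytes: K' = 71 7a 68 61 77 00.
K' ⊕ ipad = 47 4c 5e 57 41 36.  K' ⊕ opad = 2d 26 34 3d 2b 5c.
Inner input = (K'⊕ipad) ∥ m = 47 4c 5e 57 41 36 ∥ 53 16 93 d5 21.
Inner hash: sum = 71+76+94+87+65+54+83+22+147+213+33 = 945; mod 256 = 177 → b1.
Outer input = (K'⊕opad) ∥ inner = 2d 26 34 3d 2b 5c ∥ b1.
Outer hash (tag): sum = 45+38+52+61+43+92+177 = 508; mod 256 = 252 → fc.

fc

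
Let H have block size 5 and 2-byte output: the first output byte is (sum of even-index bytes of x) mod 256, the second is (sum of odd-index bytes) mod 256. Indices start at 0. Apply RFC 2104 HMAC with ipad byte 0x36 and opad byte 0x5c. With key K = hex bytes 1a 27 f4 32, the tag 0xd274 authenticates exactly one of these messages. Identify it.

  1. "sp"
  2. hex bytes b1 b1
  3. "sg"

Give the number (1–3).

Key hex bytes 1a 27 f4 32 is 4 bytes ≤ B = 5; zero-pad to 5 bytes: K' = 1a 27 f4 32 00.
K' ⊕ ipad = 2c 11 c2 04 36; K' ⊕ opad = 46 7b a8 6e 5c.
m1: inner = H(2c 11 c2 04 36 73 70) = 94 88; tag = H(46 7b a8 6e 5c 94 88) = d27d
m2: inner = H(2c 11 c2 04 36 b1 b1) = d5 c6; tag = H(46 7b a8 6e 5c d5 c6) = 10be
m3: inner = H(2c 11 c2 04 36 73 67) = 8b 88; tag = H(46 7b a8 6e 5c 8b 88) = d274 ← matches

3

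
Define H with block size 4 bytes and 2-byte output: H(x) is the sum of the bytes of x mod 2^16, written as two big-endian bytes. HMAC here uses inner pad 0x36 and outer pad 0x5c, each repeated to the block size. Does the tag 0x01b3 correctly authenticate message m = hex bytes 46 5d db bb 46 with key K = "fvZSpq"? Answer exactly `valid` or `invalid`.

invalid

Key "fvZSpq" = 66 76 5a 53 70 71 is 6 bytes > B = 4, so hash it first: H(key) = 02 6a, then zero-pad to 4 bytes: K' = 02 6a 00 00.
K' ⊕ ipad = 34 5c 36 36; K' ⊕ opad = 5e 36 5c 5c.
Inner hash: sum = 52+92+54+54+70+93+219+187+70 = 891 → 03 7b.
Outer hash (recomputed tag): sum = 94+54+92+92+3+123 = 458 → 01 ca.
Recomputed tag = 01ca; claimed = 01b3 → mismatch.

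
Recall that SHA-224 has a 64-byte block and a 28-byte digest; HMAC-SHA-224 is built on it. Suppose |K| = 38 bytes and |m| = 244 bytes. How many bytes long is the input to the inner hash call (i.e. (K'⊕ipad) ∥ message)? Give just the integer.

308

Key is 38 ≤ 64 bytes, zero-padded: |K'| = 64.
Inner input = (K'⊕ipad) ∥ m → 64 + 244 = 308 bytes.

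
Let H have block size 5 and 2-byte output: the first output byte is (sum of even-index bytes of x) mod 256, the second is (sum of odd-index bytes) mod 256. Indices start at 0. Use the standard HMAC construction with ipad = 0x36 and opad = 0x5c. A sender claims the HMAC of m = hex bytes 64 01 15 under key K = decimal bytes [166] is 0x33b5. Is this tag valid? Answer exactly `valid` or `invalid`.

invalid

Key decimal bytes [166] = a6 is 1 byte ≤ B = 5; zero-pad to 5 bytes: K' = a6 00 00 00 00.
K' ⊕ ipad = 90 36 36 36 36; K' ⊕ opad = fa 5c 5c 5c 5c.
Inner hash: even-index sum = 253 mod 256 = 253; odd-index sum = 229 mod 256 = 229 → fd e5.
Outer hash (recomputed tag): even-index sum = 663 mod 256 = 151; odd-index sum = 437 mod 256 = 181 → 97 b5.
Recomputed tag = 97b5; claimed = 33b5 → mismatch.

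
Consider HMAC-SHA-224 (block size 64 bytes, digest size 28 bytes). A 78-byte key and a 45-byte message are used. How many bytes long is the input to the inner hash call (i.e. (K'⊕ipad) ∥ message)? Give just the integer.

109

Key is 78 > 64 bytes, so it is hashed to 28 bytes then zero-padded to 64: |K'| = 64.
Inner input = (K'⊕ipad) ∥ m → 64 + 45 = 109 bytes.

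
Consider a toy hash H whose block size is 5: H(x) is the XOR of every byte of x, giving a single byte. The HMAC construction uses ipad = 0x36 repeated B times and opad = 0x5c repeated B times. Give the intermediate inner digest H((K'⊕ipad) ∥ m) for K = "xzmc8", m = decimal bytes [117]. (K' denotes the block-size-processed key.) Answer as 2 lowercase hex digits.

Key "xzmc8" = 78 7a 6d 63 38 is exactly B = 5 bytes: K' = 78 7a 6d 63 38.
K' ⊕ ipad = 4e 4c 5b 55 0e.
Inner input = 4e 4c 5b 55 0e ∥ 75.
Inner hash: XOR 4e⊕4c⊕5b⊕55⊕0e⊕75 = 77.

77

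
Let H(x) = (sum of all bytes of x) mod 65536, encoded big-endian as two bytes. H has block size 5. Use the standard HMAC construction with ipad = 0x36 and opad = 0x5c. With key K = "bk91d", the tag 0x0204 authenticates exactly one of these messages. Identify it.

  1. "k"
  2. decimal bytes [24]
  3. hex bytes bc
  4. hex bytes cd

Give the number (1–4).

1

Key "bk91d" = 62 6b 39 31 64 is exactly B = 5 bytes: K' = 62 6b 39 31 64.
K' ⊕ ipad = 54 5d 0f 07 52; K' ⊕ opad = 3e 37 65 6d 38.
m1: inner = H(54 5d 0f 07 52 6b) = 01 84; tag = H(3e 37 65 6d 38 01 84) = 0204 ← matches
m2: inner = H(54 5d 0f 07 52 18) = 01 31; tag = H(3e 37 65 6d 38 01 31) = 01b1
m3: inner = H(54 5d 0f 07 52 bc) = 01 d5; tag = H(3e 37 65 6d 38 01 d5) = 0255
m4: inner = H(54 5d 0f 07 52 cd) = 01 e6; tag = H(3e 37 65 6d 38 01 e6) = 0266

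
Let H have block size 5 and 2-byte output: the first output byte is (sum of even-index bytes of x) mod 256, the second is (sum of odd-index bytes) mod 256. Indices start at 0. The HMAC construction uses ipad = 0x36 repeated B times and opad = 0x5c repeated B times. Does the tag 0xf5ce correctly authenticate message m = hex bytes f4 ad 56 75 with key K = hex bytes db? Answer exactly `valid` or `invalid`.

Key hex bytes db is 1 byte ≤ B = 5; zero-pad to 5 bytes: K' = db 00 00 00 00.
K' ⊕ ipad = ed 36 36 36 36; K' ⊕ opad = 87 5c 5c 5c 5c.
Inner hash: even-index sum = 635 mod 256 = 123; odd-index sum = 438 mod 256 = 182 → 7b b6.
Outer hash (recomputed tag): even-index sum = 501 mod 256 = 245; odd-index sum = 307 mod 256 = 51 → f5 33.
Recomputed tag = f533; claimed = f5ce → mismatch.

invalid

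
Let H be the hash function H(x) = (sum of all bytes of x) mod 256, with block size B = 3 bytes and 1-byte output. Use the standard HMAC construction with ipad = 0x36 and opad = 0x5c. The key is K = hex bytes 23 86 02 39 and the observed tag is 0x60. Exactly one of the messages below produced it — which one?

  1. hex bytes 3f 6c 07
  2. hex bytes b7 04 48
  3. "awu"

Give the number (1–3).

1

Key hex bytes 23 86 02 39 is 4 bytes > B = 3, so hash it first: H(key) = e4, then zero-pad to 3 bytes: K' = e4 00 00.
K' ⊕ ipad = d2 36 36; K' ⊕ opad = b8 5c 5c.
m1: inner = H(d2 36 36 3f 6c 07) = f0; tag = H(b8 5c 5c f0) = 60 ← matches
m2: inner = H(d2 36 36 b7 04 48) = 41; tag = H(b8 5c 5c 41) = b1
m3: inner = H(d2 36 36 61 77 75) = 8b; tag = H(b8 5c 5c 8b) = fb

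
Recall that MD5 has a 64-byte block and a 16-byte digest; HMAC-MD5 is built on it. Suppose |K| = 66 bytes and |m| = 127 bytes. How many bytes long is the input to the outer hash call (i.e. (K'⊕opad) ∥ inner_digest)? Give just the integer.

Key is 66 > 64 bytes, so it is hashed to 16 bytes then zero-padded to 64: |K'| = 64.
Outer input = (K'⊕opad) ∥ H(inner) → 64 + 16 = 80 bytes.

80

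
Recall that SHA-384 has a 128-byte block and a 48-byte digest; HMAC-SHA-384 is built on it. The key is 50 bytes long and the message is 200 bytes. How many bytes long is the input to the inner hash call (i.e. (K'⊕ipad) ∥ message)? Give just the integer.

328

Key is 50 ≤ 128 bytes, zero-padded: |K'| = 128.
Inner input = (K'⊕ipad) ∥ m → 128 + 200 = 328 bytes.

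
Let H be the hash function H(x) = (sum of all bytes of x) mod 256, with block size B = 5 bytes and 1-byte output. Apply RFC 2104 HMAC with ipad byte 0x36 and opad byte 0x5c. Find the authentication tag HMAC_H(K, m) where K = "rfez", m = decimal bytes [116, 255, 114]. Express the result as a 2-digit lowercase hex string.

71

Key "rfez" = 72 66 65 7a is 4 bytes ≤ B = 5; zero-pad to 5 bytes: K' = 72 66 65 7a 00.
K' ⊕ ipad = 44 50 53 4c 36.  K' ⊕ opad = 2e 3a 39 26 5c.
Inner input = (K'⊕ipad) ∥ m = 44 50 53 4c 36 ∥ 74 ff 72.
Inner hash: sum = 68+80+83+76+54+116+255+114 = 846; mod 256 = 78 → 4e.
Outer input = (K'⊕opad) ∥ inner = 2e 3a 39 26 5c ∥ 4e.
Outer hash (tag): sum = 46+58+57+38+92+78 = 369; mod 256 = 113 → 71.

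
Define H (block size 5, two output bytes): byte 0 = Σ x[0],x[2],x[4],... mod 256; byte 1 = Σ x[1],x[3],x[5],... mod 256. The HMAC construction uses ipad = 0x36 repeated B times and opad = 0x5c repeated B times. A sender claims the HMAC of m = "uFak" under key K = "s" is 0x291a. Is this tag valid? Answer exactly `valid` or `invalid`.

Key "s" = 73 is 1 byte ≤ B = 5; zero-pad to 5 bytes: K' = 73 00 00 00 00.
K' ⊕ ipad = 45 36 36 36 36; K' ⊕ opad = 2f 5c 5c 5c 5c.
Inner hash: even-index sum = 354 mod 256 = 98; odd-index sum = 322 mod 256 = 66 → 62 42.
Outer hash (recomputed tag): even-index sum = 297 mod 256 = 41; odd-index sum = 282 mod 256 = 26 → 29 1a.
Recomputed tag = 291a; claimed = 291a → match.

valid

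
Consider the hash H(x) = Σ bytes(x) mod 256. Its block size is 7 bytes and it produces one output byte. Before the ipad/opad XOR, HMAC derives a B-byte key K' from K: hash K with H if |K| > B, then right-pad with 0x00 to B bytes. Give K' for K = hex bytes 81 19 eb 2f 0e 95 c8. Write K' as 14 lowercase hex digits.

Key hex bytes 81 19 eb 2f 0e 95 c8 is exactly B = 7 bytes: K' = 81 19 eb 2f 0e 95 c8.

8119eb2f0e95c8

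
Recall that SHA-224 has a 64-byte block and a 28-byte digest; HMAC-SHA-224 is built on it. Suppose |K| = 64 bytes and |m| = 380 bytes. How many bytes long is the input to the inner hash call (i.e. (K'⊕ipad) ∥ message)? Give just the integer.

444

Key is 64 ≤ 64 bytes, zero-padded: |K'| = 64.
Inner input = (K'⊕ipad) ∥ m → 64 + 380 = 444 bytes.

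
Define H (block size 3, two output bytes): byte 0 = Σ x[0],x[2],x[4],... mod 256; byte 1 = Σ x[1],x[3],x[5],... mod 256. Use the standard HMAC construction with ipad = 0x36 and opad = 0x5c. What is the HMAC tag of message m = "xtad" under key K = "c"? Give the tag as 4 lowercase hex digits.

aabf

Key "c" = 63 is 1 byte ≤ B = 3; zero-pad to 3 bytes: K' = 63 00 00.
K' ⊕ ipad = 55 36 36.  K' ⊕ opad = 3f 5c 5c.
Inner input = (K'⊕ipad) ∥ m = 55 36 36 ∥ 78 74 61 64.
Inner hash: even-index sum = 355 mod 256 = 99; odd-index sum = 271 mod 256 = 15 → 63 0f.
Outer input = (K'⊕opad) ∥ inner = 3f 5c 5c ∥ 63 0f.
Outer hash (tag): even-index sum = 170 mod 256 = 170; odd-index sum = 191 mod 256 = 191 → aa bf.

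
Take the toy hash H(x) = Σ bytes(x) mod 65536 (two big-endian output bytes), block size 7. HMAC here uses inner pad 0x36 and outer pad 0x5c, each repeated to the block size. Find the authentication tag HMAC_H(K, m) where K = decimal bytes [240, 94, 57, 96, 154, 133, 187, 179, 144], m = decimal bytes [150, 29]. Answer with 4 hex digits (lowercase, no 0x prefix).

Key decimal bytes [240, 94, 57, 96, 154, 133, 187, 179, 144] = f0 5e 39 60 9a 85 bb b3 90 is 9 bytes > B = 7, so hash it first: H(key) = 05 04, then zero-pad to 7 bytes: K' = 05 04 00 00 00 00 00.
K' ⊕ ipad = 33 32 36 36 36 36 36.  K' ⊕ opad = 59 58 5c 5c 5c 5c 5c.
Inner input = (K'⊕ipad) ∥ m = 33 32 36 36 36 36 36 ∥ 96 1d.
Inner hash: sum = 51+50+54+54+54+54+54+150+29 = 550 → 02 26.
Outer input = (K'⊕opad) ∥ inner = 59 58 5c 5c 5c 5c 5c ∥ 02 26.
Outer hash (tag): sum = 89+88+92+92+92+92+92+2+38 = 677 → 02 a5.

02a5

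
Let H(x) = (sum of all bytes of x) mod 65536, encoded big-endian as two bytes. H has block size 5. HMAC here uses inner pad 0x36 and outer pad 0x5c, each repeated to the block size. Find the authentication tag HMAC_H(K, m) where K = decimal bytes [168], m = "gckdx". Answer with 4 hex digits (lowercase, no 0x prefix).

02ee

Key decimal bytes [168] = a8 is 1 byte ≤ B = 5; zero-pad to 5 bytes: K' = a8 00 00 00 00.
K' ⊕ ipad = 9e 36 36 36 36.  K' ⊕ opad = f4 5c 5c 5c 5c.
Inner input = (K'⊕ipad) ∥ m = 9e 36 36 36 36 ∥ 67 63 6b 64 78.
Inner hash: sum = 158+54+54+54+54+103+99+107+100+120 = 903 → 03 87.
Outer input = (K'⊕opad) ∥ inner = f4 5c 5c 5c 5c ∥ 03 87.
Outer hash (tag): sum = 244+92+92+92+92+3+135 = 750 → 02 ee.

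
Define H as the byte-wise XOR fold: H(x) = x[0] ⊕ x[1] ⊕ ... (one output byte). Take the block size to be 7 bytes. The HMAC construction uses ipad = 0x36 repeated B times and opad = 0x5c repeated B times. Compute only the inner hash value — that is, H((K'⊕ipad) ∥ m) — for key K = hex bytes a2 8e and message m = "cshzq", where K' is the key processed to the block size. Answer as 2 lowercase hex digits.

Key hex bytes a2 8e is 2 bytes ≤ B = 7; zero-pad to 7 bytes: K' = a2 8e 00 00 00 00 00.
K' ⊕ ipad = 94 b8 36 36 36 36 36.
Inner input = 94 b8 36 36 36 36 36 ∥ 63 73 68 7a 71.
Inner hash: XOR 94⊕b8⊕36⊕36⊕36⊕36⊕36⊕63⊕73⊕68⊕7a⊕71 = 69.

69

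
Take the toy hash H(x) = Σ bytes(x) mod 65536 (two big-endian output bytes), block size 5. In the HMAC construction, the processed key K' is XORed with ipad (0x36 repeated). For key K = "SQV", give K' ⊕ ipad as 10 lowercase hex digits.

6567603636

Key "SQV" = 53 51 56 is 3 bytes ≤ B = 5; zero-pad to 5 bytes: K' = 53 51 56 00 00.
XOR each byte with 0x36: 53⊕36=65, 51⊕36=67, 56⊕36=60, 00⊕36=36, 00⊕36=36.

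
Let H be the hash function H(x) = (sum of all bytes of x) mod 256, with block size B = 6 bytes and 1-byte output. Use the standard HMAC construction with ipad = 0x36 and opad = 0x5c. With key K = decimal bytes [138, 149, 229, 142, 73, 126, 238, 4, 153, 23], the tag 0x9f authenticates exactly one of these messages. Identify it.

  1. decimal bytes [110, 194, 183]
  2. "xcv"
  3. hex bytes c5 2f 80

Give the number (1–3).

2

Key decimal bytes [138, 149, 229, 142, 73, 126, 238, 4, 153, 23] = 8a 95 e5 8e 49 7e ee 04 99 17 is 10 bytes > B = 6, so hash it first: H(key) = fb, then zero-pad to 6 bytes: K' = fb 00 00 00 00 00.
K' ⊕ ipad = cd 36 36 36 36 36; K' ⊕ opad = a7 5c 5c 5c 5c 5c.
m1: inner = H(cd 36 36 36 36 36 6e c2 b7) = c2; tag = H(a7 5c 5c 5c 5c 5c c2) = 35
m2: inner = H(cd 36 36 36 36 36 78 63 76) = 2c; tag = H(a7 5c 5c 5c 5c 5c 2c) = 9f ← matches
m3: inner = H(cd 36 36 36 36 36 c5 2f 80) = 4f; tag = H(a7 5c 5c 5c 5c 5c 4f) = c2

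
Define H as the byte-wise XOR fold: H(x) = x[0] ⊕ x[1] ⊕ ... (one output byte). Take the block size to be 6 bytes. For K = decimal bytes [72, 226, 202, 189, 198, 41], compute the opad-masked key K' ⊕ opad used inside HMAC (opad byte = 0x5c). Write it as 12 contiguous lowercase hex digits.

14be96e19a75

Key decimal bytes [72, 226, 202, 189, 198, 41] = 48 e2 ca bd c6 29 is exactly B = 6 bytes: K' = 48 e2 ca bd c6 29.
XOR each byte with 0x5c: 48⊕5c=14, e2⊕5c=be, ca⊕5c=96, bd⊕5c=e1, c6⊕5c=9a, 29⊕5c=75.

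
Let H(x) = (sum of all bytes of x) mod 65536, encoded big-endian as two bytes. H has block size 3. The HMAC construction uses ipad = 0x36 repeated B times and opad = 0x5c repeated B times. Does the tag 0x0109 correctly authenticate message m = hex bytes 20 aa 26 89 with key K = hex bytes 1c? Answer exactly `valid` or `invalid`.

valid

Key hex bytes 1c is 1 byte ≤ B = 3; zero-pad to 3 bytes: K' = 1c 00 00.
K' ⊕ ipad = 2a 36 36; K' ⊕ opad = 40 5c 5c.
Inner hash: sum = 42+54+54+32+170+38+137 = 527 → 02 0f.
Outer hash (recomputed tag): sum = 64+92+92+2+15 = 265 → 01 09.
Recomputed tag = 0109; claimed = 0109 → match.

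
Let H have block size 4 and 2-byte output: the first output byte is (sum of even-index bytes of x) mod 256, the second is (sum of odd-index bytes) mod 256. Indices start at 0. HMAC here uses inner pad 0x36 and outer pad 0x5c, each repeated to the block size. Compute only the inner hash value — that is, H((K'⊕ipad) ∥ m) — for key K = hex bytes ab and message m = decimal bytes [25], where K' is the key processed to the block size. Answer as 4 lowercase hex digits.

Key hex bytes ab is 1 byte ≤ B = 4; zero-pad to 4 bytes: K' = ab 00 00 00.
K' ⊕ ipad = 9d 36 36 36.
Inner input = 9d 36 36 36 ∥ 19.
Inner hash: even-index sum = 236 mod 256 = 236; odd-index sum = 108 mod 256 = 108 → ec 6c.

ec6c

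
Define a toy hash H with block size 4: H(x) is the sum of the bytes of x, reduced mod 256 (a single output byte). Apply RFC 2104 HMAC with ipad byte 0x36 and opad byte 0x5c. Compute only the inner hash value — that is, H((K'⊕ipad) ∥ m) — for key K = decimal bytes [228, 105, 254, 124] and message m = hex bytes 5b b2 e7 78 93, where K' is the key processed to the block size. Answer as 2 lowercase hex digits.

42

Key decimal bytes [228, 105, 254, 124] = e4 69 fe 7c is exactly B = 4 bytes: K' = e4 69 fe 7c.
K' ⊕ ipad = d2 5f c8 4a.
Inner input = d2 5f c8 4a ∥ 5b b2 e7 78 93.
Inner hash: sum = 210+95+200+74+91+178+231+120+147 = 1346; mod 256 = 66 → 42.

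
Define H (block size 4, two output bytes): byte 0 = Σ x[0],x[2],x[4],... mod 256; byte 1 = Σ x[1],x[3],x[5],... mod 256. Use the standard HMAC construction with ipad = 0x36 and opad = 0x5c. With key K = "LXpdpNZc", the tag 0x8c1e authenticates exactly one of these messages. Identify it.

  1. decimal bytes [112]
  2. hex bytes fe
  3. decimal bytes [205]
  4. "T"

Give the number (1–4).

1

Key "LXpdpNZc" = 4c 58 70 64 70 4e 5a 63 is 8 bytes > B = 4, so hash it first: H(key) = 86 6d, then zero-pad to 4 bytes: K' = 86 6d 00 00.
K' ⊕ ipad = b0 5b 36 36; K' ⊕ opad = da 31 5c 5c.
m1: inner = H(b0 5b 36 36 70) = 56 91; tag = H(da 31 5c 5c 56 91) = 8c1e ← matches
m2: inner = H(b0 5b 36 36 fe) = e4 91; tag = H(da 31 5c 5c e4 91) = 1a1e
m3: inner = H(b0 5b 36 36 cd) = b3 91; tag = H(da 31 5c 5c b3 91) = e91e
m4: inner = H(b0 5b 36 36 54) = 3a 91; tag = H(da 31 5c 5c 3a 91) = 701e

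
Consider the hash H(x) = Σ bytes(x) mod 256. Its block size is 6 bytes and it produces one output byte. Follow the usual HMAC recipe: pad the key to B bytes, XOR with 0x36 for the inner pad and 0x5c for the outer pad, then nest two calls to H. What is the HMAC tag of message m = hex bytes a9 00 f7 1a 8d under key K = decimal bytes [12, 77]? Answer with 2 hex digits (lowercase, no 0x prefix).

Key decimal bytes [12, 77] = 0c 4d is 2 bytes ≤ B = 6; zero-pad to 6 bytes: K' = 0c 4d 00 00 00 00.
K' ⊕ ipad = 3a 7b 36 36 36 36.  K' ⊕ opad = 50 11 5c 5c 5c 5c.
Inner input = (K'⊕ipad) ∥ m = 3a 7b 36 36 36 36 ∥ a9 00 f7 1a 8d.
Inner hash: sum = 58+123+54+54+54+54+169+0+247+26+141 = 980; mod 256 = 212 → d4.
Outer input = (K'⊕opad) ∥ inner = 50 11 5c 5c 5c 5c ∥ d4.
Outer hash (tag): sum = 80+17+92+92+92+92+212 = 677; mod 256 = 165 → a5.

a5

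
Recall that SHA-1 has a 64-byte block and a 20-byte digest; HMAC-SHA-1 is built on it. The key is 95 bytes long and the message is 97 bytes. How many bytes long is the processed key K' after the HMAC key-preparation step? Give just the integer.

64

Key is 95 > 64 bytes, so it is hashed to 20 bytes then zero-padded to 64: |K'| = 64.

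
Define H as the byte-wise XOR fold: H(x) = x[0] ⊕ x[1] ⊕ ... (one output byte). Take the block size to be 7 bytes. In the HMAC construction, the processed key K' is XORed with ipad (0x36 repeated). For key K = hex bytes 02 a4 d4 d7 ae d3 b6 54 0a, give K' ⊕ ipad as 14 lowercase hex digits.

Key hex bytes 02 a4 d4 d7 ae d3 b6 54 0a is 9 bytes > B = 7, so hash it first: H(key) = 30, then zero-pad to 7 bytes: K' = 30 00 00 00 00 00 00.
XOR each byte with 0x36: 30⊕36=06, 00⊕36=36, 00⊕36=36, 00⊕36=36, 00⊕36=36, 00⊕36=36, 00⊕36=36.

06363636363636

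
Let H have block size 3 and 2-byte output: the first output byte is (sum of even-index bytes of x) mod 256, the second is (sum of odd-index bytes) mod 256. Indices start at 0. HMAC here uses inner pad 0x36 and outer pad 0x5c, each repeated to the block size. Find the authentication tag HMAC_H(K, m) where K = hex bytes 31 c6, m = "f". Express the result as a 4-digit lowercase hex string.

Key hex bytes 31 c6 is 2 bytes ≤ B = 3; zero-pad to 3 bytes: K' = 31 c6 00.
K' ⊕ ipad = 07 f0 36.  K' ⊕ opad = 6d 9a 5c.
Inner input = (K'⊕ipad) ∥ m = 07 f0 36 ∥ 66.
Inner hash: even-index sum = 61 mod 256 = 61; odd-index sum = 342 mod 256 = 86 → 3d 56.
Outer input = (K'⊕opad) ∥ inner = 6d 9a 5c ∥ 3d 56.
Outer hash (tag): even-index sum = 287 mod 256 = 31; odd-index sum = 215 mod 256 = 215 → 1f d7.

1fd7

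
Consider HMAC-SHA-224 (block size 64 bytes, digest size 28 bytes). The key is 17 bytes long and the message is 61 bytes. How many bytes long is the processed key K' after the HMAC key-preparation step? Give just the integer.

Key is 17 ≤ 64 bytes, zero-padded: |K'| = 64.

64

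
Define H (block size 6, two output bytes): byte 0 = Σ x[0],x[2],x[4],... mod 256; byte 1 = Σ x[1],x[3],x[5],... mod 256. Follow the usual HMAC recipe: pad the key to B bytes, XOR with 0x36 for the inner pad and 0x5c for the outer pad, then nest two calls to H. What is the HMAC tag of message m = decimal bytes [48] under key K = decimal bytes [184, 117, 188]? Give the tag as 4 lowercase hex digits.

Key decimal bytes [184, 117, 188] = b8 75 bc is 3 bytes ≤ B = 6; zero-pad to 6 bytes: K' = b8 75 bc 00 00 00.
K' ⊕ ipad = 8e 43 8a 36 36 36.  K' ⊕ opad = e4 29 e0 5c 5c 5c.
Inner input = (K'⊕ipad) ∥ m = 8e 43 8a 36 36 36 ∥ 30.
Inner hash: even-index sum = 382 mod 256 = 126; odd-index sum = 175 mod 256 = 175 → 7e af.
Outer input = (K'⊕opad) ∥ inner = e4 29 e0 5c 5c 5c ∥ 7e af.
Outer hash (tag): even-index sum = 670 mod 256 = 158; odd-index sum = 400 mod 256 = 144 → 9e 90.

9e90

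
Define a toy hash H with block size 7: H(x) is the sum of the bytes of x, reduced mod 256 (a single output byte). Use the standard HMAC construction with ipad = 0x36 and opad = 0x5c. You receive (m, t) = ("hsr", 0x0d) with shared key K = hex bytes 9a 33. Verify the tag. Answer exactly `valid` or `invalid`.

valid

Key hex bytes 9a 33 is 2 bytes ≤ B = 7; zero-pad to 7 bytes: K' = 9a 33 00 00 00 00 00.
K' ⊕ ipad = ac 05 36 36 36 36 36; K' ⊕ opad = c6 6f 5c 5c 5c 5c 5c.
Inner hash: sum = 172+5+54+54+54+54+54+104+115+114 = 780; mod 256 = 12 → 0c.
Outer hash (recomputed tag): sum = 198+111+92+92+92+92+92+12 = 781; mod 256 = 13 → 0d.
Recomputed tag = 0d; claimed = 0d → match.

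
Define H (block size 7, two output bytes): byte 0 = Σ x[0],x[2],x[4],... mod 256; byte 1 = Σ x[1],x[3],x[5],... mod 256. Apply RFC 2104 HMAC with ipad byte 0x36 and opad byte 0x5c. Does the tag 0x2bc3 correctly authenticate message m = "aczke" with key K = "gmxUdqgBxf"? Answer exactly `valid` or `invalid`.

Key "gmxUdqgBxf" = 67 6d 78 55 64 71 67 42 78 66 is 10 bytes > B = 7, so hash it first: H(key) = 22 db, then zero-pad to 7 bytes: K' = 22 db 00 00 00 00 00.
K' ⊕ ipad = 14 ed 36 36 36 36 36; K' ⊕ opad = 7e 87 5c 5c 5c 5c 5c.
Inner hash: even-index sum = 388 mod 256 = 132; odd-index sum = 665 mod 256 = 153 → 84 99.
Outer hash (recomputed tag): even-index sum = 555 mod 256 = 43; odd-index sum = 451 mod 256 = 195 → 2b c3.
Recomputed tag = 2bc3; claimed = 2bc3 → match.

valid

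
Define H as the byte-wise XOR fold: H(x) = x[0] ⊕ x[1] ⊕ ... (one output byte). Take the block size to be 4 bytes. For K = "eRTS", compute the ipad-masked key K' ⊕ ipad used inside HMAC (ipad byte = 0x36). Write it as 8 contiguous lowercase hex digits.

Key "eRTS" = 65 52 54 53 is exactly B = 4 bytes: K' = 65 52 54 53.
XOR each byte with 0x36: 65⊕36=53, 52⊕36=64, 54⊕36=62, 53⊕36=65.

53646265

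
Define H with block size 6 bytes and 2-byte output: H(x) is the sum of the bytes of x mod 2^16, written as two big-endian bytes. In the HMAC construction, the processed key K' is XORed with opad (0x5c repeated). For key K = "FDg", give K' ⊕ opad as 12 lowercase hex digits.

Key "FDg" = 46 44 67 is 3 bytes ≤ B = 6; zero-pad to 6 bytes: K' = 46 44 67 00 00 00.
XOR each byte with 0x5c: 46⊕5c=1a, 44⊕5c=18, 67⊕5c=3b, 00⊕5c=5c, 00⊕5c=5c, 00⊕5c=5c.

1a183b5c5c5c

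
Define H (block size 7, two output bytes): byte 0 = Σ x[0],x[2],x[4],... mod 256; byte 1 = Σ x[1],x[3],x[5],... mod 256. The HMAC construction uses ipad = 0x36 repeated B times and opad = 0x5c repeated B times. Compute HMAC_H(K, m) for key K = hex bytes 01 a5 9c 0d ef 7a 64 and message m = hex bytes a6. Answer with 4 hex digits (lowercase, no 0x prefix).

c87c

Key hex bytes 01 a5 9c 0d ef 7a 64 is exactly B = 7 bytes: K' = 01 a5 9c 0d ef 7a 64.
K' ⊕ ipad = 37 93 aa 3b d9 4c 52.  K' ⊕ opad = 5d f9 c0 51 b3 26 38.
Inner input = (K'⊕ipad) ∥ m = 37 93 aa 3b d9 4c 52 ∥ a6.
Inner hash: even-index sum = 524 mod 256 = 12; odd-index sum = 448 mod 256 = 192 → 0c c0.
Outer input = (K'⊕opad) ∥ inner = 5d f9 c0 51 b3 26 38 ∥ 0c c0.
Outer hash (tag): even-index sum = 712 mod 256 = 200; odd-index sum = 380 mod 256 = 124 → c8 7c.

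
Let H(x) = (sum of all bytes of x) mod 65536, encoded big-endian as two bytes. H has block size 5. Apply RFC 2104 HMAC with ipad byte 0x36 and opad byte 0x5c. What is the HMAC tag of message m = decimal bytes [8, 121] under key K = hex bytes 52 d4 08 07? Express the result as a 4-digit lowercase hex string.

Key hex bytes 52 d4 08 07 is 4 bytes ≤ B = 5; zero-pad to 5 bytes: K' = 52 d4 08 07 00.
K' ⊕ ipad = 64 e2 3e 31 36.  K' ⊕ opad = 0e 88 54 5b 5c.
Inner input = (K'⊕ipad) ∥ m = 64 e2 3e 31 36 ∥ 08 79.
Inner hash: sum = 100+226+62+49+54+8+121 = 620 → 02 6c.
Outer input = (K'⊕opad) ∥ inner = 0e 88 54 5b 5c ∥ 02 6c.
Outer hash (tag): sum = 14+136+84+91+92+2+108 = 527 → 02 0f.

020f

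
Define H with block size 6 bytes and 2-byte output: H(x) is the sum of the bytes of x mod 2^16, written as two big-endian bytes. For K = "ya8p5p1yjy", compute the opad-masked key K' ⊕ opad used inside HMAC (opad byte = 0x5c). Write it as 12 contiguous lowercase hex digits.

Key "ya8p5p1yjy" = 79 61 38 70 35 70 31 79 6a 79 is 10 bytes > B = 6, so hash it first: H(key) = 03 b4, then zero-pad to 6 bytes: K' = 03 b4 00 00 00 00.
XOR each byte with 0x5c: 03⊕5c=5f, b4⊕5c=e8, 00⊕5c=5c, 00⊕5c=5c, 00⊕5c=5c, 00⊕5c=5c.

5fe85c5c5c5c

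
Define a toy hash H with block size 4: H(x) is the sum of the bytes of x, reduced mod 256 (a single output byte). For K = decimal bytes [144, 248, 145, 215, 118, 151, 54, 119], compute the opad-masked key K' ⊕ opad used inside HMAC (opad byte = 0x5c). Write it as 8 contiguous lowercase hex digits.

f65c5c5c

Key decimal bytes [144, 248, 145, 215, 118, 151, 54, 119] = 90 f8 91 d7 76 97 36 77 is 8 bytes > B = 4, so hash it first: H(key) = aa, then zero-pad to 4 bytes: K' = aa 00 00 00.
XOR each byte with 0x5c: aa⊕5c=f6, 00⊕5c=5c, 00⊕5c=5c, 00⊕5c=5c.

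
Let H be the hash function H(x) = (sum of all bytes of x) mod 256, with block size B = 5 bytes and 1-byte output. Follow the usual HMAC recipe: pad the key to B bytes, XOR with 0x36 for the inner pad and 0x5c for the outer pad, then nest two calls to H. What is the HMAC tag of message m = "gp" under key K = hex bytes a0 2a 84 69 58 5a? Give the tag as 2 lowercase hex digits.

b3

Key hex bytes a0 2a 84 69 58 5a is 6 bytes > B = 5, so hash it first: H(key) = 69, then zero-pad to 5 bytes: K' = 69 00 00 00 00.
K' ⊕ ipad = 5f 36 36 36 36.  K' ⊕ opad = 35 5c 5c 5c 5c.
Inner input = (K'⊕ipad) ∥ m = 5f 36 36 36 36 ∥ 67 70.
Inner hash: sum = 95+54+54+54+54+103+112 = 526; mod 256 = 14 → 0e.
Outer input = (K'⊕opad) ∥ inner = 35 5c 5c 5c 5c ∥ 0e.
Outer hash (tag): sum = 53+92+92+92+92+14 = 435; mod 256 = 179 → b3.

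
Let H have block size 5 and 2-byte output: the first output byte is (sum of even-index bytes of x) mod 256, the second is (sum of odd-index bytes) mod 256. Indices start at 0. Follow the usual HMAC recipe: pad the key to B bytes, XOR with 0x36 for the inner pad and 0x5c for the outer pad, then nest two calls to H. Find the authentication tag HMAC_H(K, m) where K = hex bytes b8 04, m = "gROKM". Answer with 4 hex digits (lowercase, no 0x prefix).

074b

Key hex bytes b8 04 is 2 bytes ≤ B = 5; zero-pad to 5 bytes: K' = b8 04 00 00 00.
K' ⊕ ipad = 8e 32 36 36 36.  K' ⊕ opad = e4 58 5c 5c 5c.
Inner input = (K'⊕ipad) ∥ m = 8e 32 36 36 36 ∥ 67 52 4f 4b 4d.
Inner hash: even-index sum = 407 mod 256 = 151; odd-index sum = 363 mod 256 = 107 → 97 6b.
Outer input = (K'⊕opad) ∥ inner = e4 58 5c 5c 5c ∥ 97 6b.
Outer hash (tag): even-index sum = 519 mod 256 = 7; odd-index sum = 331 mod 256 = 75 → 07 4b.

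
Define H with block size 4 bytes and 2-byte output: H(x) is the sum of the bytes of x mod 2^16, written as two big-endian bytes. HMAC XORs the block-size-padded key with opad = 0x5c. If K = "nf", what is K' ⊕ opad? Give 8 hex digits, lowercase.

Key "nf" = 6e 66 is 2 bytes ≤ B = 4; zero-pad to 4 bytes: K' = 6e 66 00 00.
XOR each byte with 0x5c: 6e⊕5c=32, 66⊕5c=3a, 00⊕5c=5c, 00⊕5c=5c.

323a5c5c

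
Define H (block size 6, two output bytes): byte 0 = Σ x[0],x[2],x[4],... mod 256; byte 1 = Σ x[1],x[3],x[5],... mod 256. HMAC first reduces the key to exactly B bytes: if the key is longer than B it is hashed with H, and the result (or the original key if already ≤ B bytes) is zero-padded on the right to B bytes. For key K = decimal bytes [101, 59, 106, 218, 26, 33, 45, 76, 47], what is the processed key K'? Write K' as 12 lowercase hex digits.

|K| = 9 > B = 6, so first hash the key.
H(K): even-index sum = 325 mod 256 = 69; odd-index sum = 386 mod 256 = 130 → 45 82.
Zero-pad H(K) = 45 82 to 6 bytes: K' = 45 82 00 00 00 00.

458200000000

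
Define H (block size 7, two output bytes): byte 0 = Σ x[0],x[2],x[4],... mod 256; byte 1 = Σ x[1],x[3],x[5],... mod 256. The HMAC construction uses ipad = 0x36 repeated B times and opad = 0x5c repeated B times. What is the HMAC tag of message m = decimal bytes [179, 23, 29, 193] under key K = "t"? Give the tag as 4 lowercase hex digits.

aed0

Key "t" = 74 is 1 byte ≤ B = 7; zero-pad to 7 bytes: K' = 74 00 00 00 00 00 00.
K' ⊕ ipad = 42 36 36 36 36 36 36.  K' ⊕ opad = 28 5c 5c 5c 5c 5c 5c.
Inner input = (K'⊕ipad) ∥ m = 42 36 36 36 36 36 36 ∥ b3 17 1d c1.
Inner hash: even-index sum = 444 mod 256 = 188; odd-index sum = 370 mod 256 = 114 → bc 72.
Outer input = (K'⊕opad) ∥ inner = 28 5c 5c 5c 5c 5c 5c ∥ bc 72.
Outer hash (tag): even-index sum = 430 mod 256 = 174; odd-index sum = 464 mod 256 = 208 → ae d0.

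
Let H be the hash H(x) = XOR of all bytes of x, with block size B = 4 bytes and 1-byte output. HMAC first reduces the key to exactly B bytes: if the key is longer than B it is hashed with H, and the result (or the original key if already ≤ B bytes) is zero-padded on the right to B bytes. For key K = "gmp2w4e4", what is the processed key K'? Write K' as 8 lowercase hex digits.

|K| = 8 > B = 4, so first hash the key.
H(K): XOR 67⊕6d⊕70⊕32⊕77⊕34⊕65⊕34 = 5a.
Zero-pad H(K) = 5a to 4 bytes: K' = 5a 00 00 00.

5a000000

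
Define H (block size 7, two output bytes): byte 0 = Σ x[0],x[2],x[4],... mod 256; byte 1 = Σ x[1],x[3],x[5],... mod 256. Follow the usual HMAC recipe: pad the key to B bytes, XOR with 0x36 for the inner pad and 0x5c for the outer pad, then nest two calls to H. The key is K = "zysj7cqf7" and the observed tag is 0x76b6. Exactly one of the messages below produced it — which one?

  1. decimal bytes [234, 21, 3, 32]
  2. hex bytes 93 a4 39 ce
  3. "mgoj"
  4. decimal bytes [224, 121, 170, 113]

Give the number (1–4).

2

Key "zysj7cqf7" = 7a 79 73 6a 37 63 71 66 37 is 9 bytes > B = 7, so hash it first: H(key) = cc ac, then zero-pad to 7 bytes: K' = cc ac 00 00 00 00 00.
K' ⊕ ipad = fa 9a 36 36 36 36 36; K' ⊕ opad = 90 f0 5c 5c 5c 5c 5c.
m1: inner = H(fa 9a 36 36 36 36 36 ea 15 03 20) = d1 f3; tag = H(90 f0 5c 5c 5c 5c 5c d1 f3) = 9779
m2: inner = H(fa 9a 36 36 36 36 36 93 a4 39 ce) = 0e d2; tag = H(90 f0 5c 5c 5c 5c 5c 0e d2) = 76b6 ← matches
m3: inner = H(fa 9a 36 36 36 36 36 6d 67 6f 6a) = 6d e2; tag = H(90 f0 5c 5c 5c 5c 5c 6d e2) = 8615
m4: inner = H(fa 9a 36 36 36 36 36 e0 79 aa 71) = 86 90; tag = H(90 f0 5c 5c 5c 5c 5c 86 90) = 342e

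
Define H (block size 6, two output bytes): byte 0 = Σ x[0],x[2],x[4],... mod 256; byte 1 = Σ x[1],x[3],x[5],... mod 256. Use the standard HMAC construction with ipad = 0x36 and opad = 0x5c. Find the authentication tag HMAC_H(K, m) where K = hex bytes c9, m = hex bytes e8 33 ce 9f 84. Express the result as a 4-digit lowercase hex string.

f288

Key hex bytes c9 is 1 byte ≤ B = 6; zero-pad to 6 bytes: K' = c9 00 00 00 00 00.
K' ⊕ ipad = ff 36 36 36 36 36.  K' ⊕ opad = 95 5c 5c 5c 5c 5c.
Inner input = (K'⊕ipad) ∥ m = ff 36 36 36 36 36 ∥ e8 33 ce 9f 84.
Inner hash: even-index sum = 933 mod 256 = 165; odd-index sum = 372 mod 256 = 116 → a5 74.
Outer input = (K'⊕opad) ∥ inner = 95 5c 5c 5c 5c 5c ∥ a5 74.
Outer hash (tag): even-index sum = 498 mod 256 = 242; odd-index sum = 392 mod 256 = 136 → f2 88.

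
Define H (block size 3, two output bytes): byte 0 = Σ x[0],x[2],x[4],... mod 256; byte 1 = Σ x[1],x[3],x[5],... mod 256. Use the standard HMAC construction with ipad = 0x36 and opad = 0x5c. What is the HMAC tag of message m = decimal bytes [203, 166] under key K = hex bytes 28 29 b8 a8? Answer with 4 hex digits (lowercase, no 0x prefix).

ca3f

Key hex bytes 28 29 b8 a8 is 4 bytes > B = 3, so hash it first: H(key) = e0 d1, then zero-pad to 3 bytes: K' = e0 d1 00.
K' ⊕ ipad = d6 e7 36.  K' ⊕ opad = bc 8d 5c.
Inner input = (K'⊕ipad) ∥ m = d6 e7 36 ∥ cb a6.
Inner hash: even-index sum = 434 mod 256 = 178; odd-index sum = 434 mod 256 = 178 → b2 b2.
Outer input = (K'⊕opad) ∥ inner = bc 8d 5c ∥ b2 b2.
Outer hash (tag): even-index sum = 458 mod 256 = 202; odd-index sum = 319 mod 256 = 63 → ca 3f.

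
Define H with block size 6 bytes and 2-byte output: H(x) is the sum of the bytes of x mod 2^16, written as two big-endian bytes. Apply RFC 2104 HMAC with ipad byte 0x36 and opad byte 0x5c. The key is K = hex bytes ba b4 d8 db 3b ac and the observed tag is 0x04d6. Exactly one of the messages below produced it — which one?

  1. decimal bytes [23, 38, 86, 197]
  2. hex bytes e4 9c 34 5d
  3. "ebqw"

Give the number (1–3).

Key hex bytes ba b4 d8 db 3b ac is exactly B = 6 bytes: K' = ba b4 d8 db 3b ac.
K' ⊕ ipad = 8c 82 ee ed 0d 9a; K' ⊕ opad = e6 e8 84 87 67 f0.
m1: inner = H(8c 82 ee ed 0d 9a 17 26 56 c5) = 04 e8; tag = H(e6 e8 84 87 67 f0 04 e8) = 051c
m2: inner = H(8c 82 ee ed 0d 9a e4 9c 34 5d) = 05 a1; tag = H(e6 e8 84 87 67 f0 05 a1) = 04d6 ← matches
m3: inner = H(8c 82 ee ed 0d 9a 65 62 71 77) = 05 3f; tag = H(e6 e8 84 87 67 f0 05 3f) = 0474

2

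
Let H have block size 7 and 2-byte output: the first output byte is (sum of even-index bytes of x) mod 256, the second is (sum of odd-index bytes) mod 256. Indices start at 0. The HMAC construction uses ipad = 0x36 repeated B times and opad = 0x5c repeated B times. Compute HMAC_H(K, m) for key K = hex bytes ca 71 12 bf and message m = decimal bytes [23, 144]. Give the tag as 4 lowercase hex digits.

b988

Key hex bytes ca 71 12 bf is 4 bytes ≤ B = 7; zero-pad to 7 bytes: K' = ca 71 12 bf 00 00 00.
K' ⊕ ipad = fc 47 24 89 36 36 36.  K' ⊕ opad = 96 2d 4e e3 5c 5c 5c.
Inner input = (K'⊕ipad) ∥ m = fc 47 24 89 36 36 36 ∥ 17 90.
Inner hash: even-index sum = 540 mod 256 = 28; odd-index sum = 285 mod 256 = 29 → 1c 1d.
Outer input = (K'⊕opad) ∥ inner = 96 2d 4e e3 5c 5c 5c ∥ 1c 1d.
Outer hash (tag): even-index sum = 441 mod 256 = 185; odd-index sum = 392 mod 256 = 136 → b9 88.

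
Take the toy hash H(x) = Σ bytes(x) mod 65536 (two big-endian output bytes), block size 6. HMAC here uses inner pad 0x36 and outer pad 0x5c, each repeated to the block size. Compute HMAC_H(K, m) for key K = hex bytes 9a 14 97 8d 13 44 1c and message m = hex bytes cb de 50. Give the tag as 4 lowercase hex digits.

0262

Key hex bytes 9a 14 97 8d 13 44 1c is 7 bytes > B = 6, so hash it first: H(key) = 02 45, then zero-pad to 6 bytes: K' = 02 45 00 00 00 00.
K' ⊕ ipad = 34 73 36 36 36 36.  K' ⊕ opad = 5e 19 5c 5c 5c 5c.
Inner input = (K'⊕ipad) ∥ m = 34 73 36 36 36 36 ∥ cb de 50.
Inner hash: sum = 52+115+54+54+54+54+203+222+80 = 888 → 03 78.
Outer input = (K'⊕opad) ∥ inner = 5e 19 5c 5c 5c 5c ∥ 03 78.
Outer hash (tag): sum = 94+25+92+92+92+92+3+120 = 610 → 02 62.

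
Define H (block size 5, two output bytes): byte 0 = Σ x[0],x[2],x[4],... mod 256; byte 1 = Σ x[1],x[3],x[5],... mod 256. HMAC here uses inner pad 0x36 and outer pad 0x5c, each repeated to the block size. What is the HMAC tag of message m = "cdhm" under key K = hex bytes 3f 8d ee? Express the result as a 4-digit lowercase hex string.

2d15

Key hex bytes 3f 8d ee is 3 bytes ≤ B = 5; zero-pad to 5 bytes: K' = 3f 8d ee 00 00.
K' ⊕ ipad = 09 bb d8 36 36.  K' ⊕ opad = 63 d1 b2 5c 5c.
Inner input = (K'⊕ipad) ∥ m = 09 bb d8 36 36 ∥ 63 64 68 6d.
Inner hash: even-index sum = 488 mod 256 = 232; odd-index sum = 444 mod 256 = 188 → e8 bc.
Outer input = (K'⊕opad) ∥ inner = 63 d1 b2 5c 5c ∥ e8 bc.
Outer hash (tag): even-index sum = 557 mod 256 = 45; odd-index sum = 533 mod 256 = 21 → 2d 15.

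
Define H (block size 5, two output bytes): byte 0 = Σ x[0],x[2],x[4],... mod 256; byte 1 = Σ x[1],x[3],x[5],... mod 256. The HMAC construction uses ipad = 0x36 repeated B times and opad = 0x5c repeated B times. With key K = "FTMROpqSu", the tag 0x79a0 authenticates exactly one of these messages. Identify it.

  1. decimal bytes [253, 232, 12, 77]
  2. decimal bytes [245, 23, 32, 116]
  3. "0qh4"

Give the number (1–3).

3

Key "FTMROpqSu" = 46 54 4d 52 4f 70 71 53 75 is 9 bytes > B = 5, so hash it first: H(key) = c8 69, then zero-pad to 5 bytes: K' = c8 69 00 00 00.
K' ⊕ ipad = fe 5f 36 36 36; K' ⊕ opad = 94 35 5c 5c 5c.
m1: inner = H(fe 5f 36 36 36 fd e8 0c 4d) = 9f 9e; tag = H(94 35 5c 5c 5c 9f 9e) = ea30
m2: inner = H(fe 5f 36 36 36 f5 17 20 74) = f5 aa; tag = H(94 35 5c 5c 5c f5 aa) = f686
m3: inner = H(fe 5f 36 36 36 30 71 68 34) = 0f 2d; tag = H(94 35 5c 5c 5c 0f 2d) = 79a0 ← matches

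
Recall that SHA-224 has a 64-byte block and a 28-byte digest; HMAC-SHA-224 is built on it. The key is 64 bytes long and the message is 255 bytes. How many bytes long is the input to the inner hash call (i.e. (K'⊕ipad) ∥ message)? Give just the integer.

319

Key is 64 ≤ 64 bytes, zero-padded: |K'| = 64.
Inner input = (K'⊕ipad) ∥ m → 64 + 255 = 319 bytes.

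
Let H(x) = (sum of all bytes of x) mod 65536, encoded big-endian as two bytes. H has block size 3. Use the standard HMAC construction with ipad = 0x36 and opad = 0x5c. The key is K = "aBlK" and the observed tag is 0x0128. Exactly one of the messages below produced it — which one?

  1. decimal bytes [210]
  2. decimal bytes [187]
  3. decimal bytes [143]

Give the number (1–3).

3

Key "aBlK" = 61 42 6c 4b is 4 bytes > B = 3, so hash it first: H(key) = 01 5a, then zero-pad to 3 bytes: K' = 01 5a 00.
K' ⊕ ipad = 37 6c 36; K' ⊕ opad = 5d 06 5c.
m1: inner = H(37 6c 36 d2) = 01 ab; tag = H(5d 06 5c 01 ab) = 016b
m2: inner = H(37 6c 36 bb) = 01 94; tag = H(5d 06 5c 01 94) = 0154
m3: inner = H(37 6c 36 8f) = 01 68; tag = H(5d 06 5c 01 68) = 0128 ← matches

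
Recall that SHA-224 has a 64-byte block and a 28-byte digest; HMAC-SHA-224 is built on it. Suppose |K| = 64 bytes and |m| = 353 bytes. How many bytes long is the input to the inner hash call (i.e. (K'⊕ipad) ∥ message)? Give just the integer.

417

Key is 64 ≤ 64 bytes, zero-padded: |K'| = 64.
Inner input = (K'⊕ipad) ∥ m → 64 + 353 = 417 bytes.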